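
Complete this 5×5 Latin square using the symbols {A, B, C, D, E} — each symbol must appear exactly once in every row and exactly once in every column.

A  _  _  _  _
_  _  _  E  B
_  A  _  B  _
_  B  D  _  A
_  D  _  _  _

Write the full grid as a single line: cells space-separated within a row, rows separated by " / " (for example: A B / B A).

A E B D C / D C A E B / C A E B D / E B D C A / B D C A E

row 2 has {B,E}; column 2 has {A,B,D} — only C is left for (r2,c2).
row 2 has {B,C,E}; column 3 has {D} — only A is left for (r2,c3).
row 4 has {A,B,D}; column 4 has {B,E} — only C is left for (r4,c4).
row 5 has {D}; column 4 has {B,C,E} — only A is left for (r5,c4).
row 1 has {A}; column 2 has {A,B,C,D} — only E is left for (r1,c2).
row 1 has {A,E}; column 4 has {A,B,C,E} — only D is left for (r1,c4).
row 1 has {A,D,E}; column 5 has {A,B} — only C is left for (r1,c5).
row 2 has {A,B,C,E}; column 1 has {A} — only D is left for (r2,c1).
row 4 has {A,B,C,D}; column 1 has {A,D} — only E is left for (r4,c1).
row 5 has {A,D}; column 5 has {A,B,C} — only E is left for (r5,c5).
row 1 has {A,C,D,E}; column 3 has {A,D} — only B is left for (r1,c3).
row 3 has {A,B}; column 1 has {A,D,E} — only C is left for (r3,c1).
row 3 has {A,B,C}; column 3 has {A,B,D} — only E is left for (r3,c3).
row 3 has {A,B,C,E}; column 5 has {A,B,C,E} — only D is left for (r3,c5).
row 5 has {A,D,E}; column 1 has {A,C,D,E} — only B is left for (r5,c1).
row 5 has {A,B,D,E}; column 3 has {A,B,D,E} — only C is left for (r5,c3).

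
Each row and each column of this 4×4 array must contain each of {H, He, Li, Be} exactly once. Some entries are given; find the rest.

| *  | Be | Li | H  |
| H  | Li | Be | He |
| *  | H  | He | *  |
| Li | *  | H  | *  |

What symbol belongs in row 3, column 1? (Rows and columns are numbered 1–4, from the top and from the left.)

Be

At row 1, column 1: row 1 has {H,Li,Be}; column 1 has {H,Li}; that leaves He.
At row 3, column 1: row 3 has {H,He}; column 1 has {H,He,Li}; that leaves Be.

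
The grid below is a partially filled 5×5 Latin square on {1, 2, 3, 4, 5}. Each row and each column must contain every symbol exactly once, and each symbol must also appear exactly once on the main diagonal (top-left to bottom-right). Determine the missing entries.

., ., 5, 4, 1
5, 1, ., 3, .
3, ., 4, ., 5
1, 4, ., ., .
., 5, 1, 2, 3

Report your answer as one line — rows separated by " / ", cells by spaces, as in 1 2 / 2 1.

(r1,c1) = 2
(r1,c2) = 3
(r2,c3) = 2
(r2,c5) = 4
(r3,c2) = 2
(r3,c4) = 1
(r4,c3) = 3
(r4,c4) = 5
(r4,c5) = 2
(r5,c1) = 4

2 3 5 4 1 / 5 1 2 3 4 / 3 2 4 1 5 / 1 4 3 5 2 / 4 5 1 2 3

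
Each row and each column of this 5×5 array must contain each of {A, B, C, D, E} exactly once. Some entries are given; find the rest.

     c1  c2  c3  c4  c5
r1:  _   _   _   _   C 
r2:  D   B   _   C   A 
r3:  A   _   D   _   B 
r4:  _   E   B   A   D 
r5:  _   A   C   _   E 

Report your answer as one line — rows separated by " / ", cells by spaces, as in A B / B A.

row 1 has {C}; column 2 has {A,B,E} — only D is left for (r1,c2).
row 2 has {A,B,C,D}; column 3 has {B,C,D} — only E is left for (r2,c3).
row 3 has {A,B,D}; column 2 has {A,B,D,E} — only C is left for (r3,c2).
row 3 has {A,B,C,D}; column 4 has {A,C} — only E is left for (r3,c4).
row 4 has {A,B,D,E}; column 1 has {A,D} — only C is left for (r4,c1).
row 5 has {A,C,E}; column 1 has {A,C,D} — only B is left for (r5,c1).
row 5 has {A,B,C,E}; column 4 has {A,C,E} — only D is left for (r5,c4).
row 1 has {C,D}; column 1 has {A,B,C,D} — only E is left for (r1,c1).
row 1 has {C,D,E}; column 3 has {B,C,D,E} — only A is left for (r1,c3).
row 1 has {A,C,D,E}; column 4 has {A,C,D,E} — only B is left for (r1,c4).

E D A B C / D B E C A / A C D E B / C E B A D / B A C D E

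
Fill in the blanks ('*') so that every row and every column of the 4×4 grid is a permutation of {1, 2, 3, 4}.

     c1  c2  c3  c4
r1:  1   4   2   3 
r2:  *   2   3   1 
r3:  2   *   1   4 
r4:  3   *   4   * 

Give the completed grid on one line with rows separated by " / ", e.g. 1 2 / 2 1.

1 4 2 3 / 4 2 3 1 / 2 3 1 4 / 3 1 4 2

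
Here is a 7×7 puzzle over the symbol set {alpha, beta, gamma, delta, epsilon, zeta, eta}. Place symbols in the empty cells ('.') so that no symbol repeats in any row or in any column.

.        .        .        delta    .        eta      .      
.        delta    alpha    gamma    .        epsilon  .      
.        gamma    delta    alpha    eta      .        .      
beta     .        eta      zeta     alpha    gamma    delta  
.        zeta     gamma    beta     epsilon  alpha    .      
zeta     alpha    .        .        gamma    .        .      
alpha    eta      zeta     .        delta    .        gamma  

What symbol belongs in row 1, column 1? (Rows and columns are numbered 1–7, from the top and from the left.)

gamma

(r2,c1): row 2 has {alpha,gamma,delta,epsilon}; column 1 has {alpha,beta,zeta}, so it must be eta.
(r3,c1): row 3 has {alpha,gamma,delta,eta}; column 1 has {alpha,beta,zeta,eta}, so it must be epsilon.
(r4,c2): row 4 has {alpha,beta,gamma,delta,zeta,eta}; column 2 has {alpha,gamma,delta,zeta,eta}, so it must be epsilon.
(r5,c1): row 5 has {alpha,beta,gamma,epsilon,zeta}; column 1 has {alpha,beta,epsilon,zeta,eta}, so it must be delta.
(r5,c7): row 5 has {alpha,beta,gamma,delta,epsilon,zeta}; column 7 has {gamma,delta}, so it must be eta.
(r7,c4): row 7 has {alpha,gamma,delta,zeta,eta}; column 4 has {alpha,beta,gamma,delta,zeta}, so it must be epsilon.
(r7,c6): row 7 has {alpha,gamma,delta,epsilon,zeta,eta}; column 6 has {alpha,gamma,epsilon,eta}, so it must be beta.
(r1,c1): row 1 has {delta,eta}; column 1 has {alpha,beta,delta,epsilon,zeta,eta}, so it must be gamma.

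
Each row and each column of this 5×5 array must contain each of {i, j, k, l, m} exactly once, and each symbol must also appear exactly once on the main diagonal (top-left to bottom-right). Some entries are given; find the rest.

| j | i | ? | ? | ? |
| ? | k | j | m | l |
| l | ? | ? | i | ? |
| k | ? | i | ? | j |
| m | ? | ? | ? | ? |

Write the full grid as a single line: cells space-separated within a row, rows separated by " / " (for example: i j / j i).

j i l k m / i k j m l / l j m i k / k m i l j / m l k j i

Cell (r2,c1): row 2 has {j,k,l,m}; column 1 has {j,k,l,m} → i.
Cell (r3,c3): row 3 has {i,l}; column 3 has {i,j}; the diagonal has {j,k} → m.
Cell (r3,c5): row 3 has {i,l,m}; column 5 has {j,l} → k.
Cell (r4,c4): row 4 has {i,j,k}; column 4 has {i,m}; the diagonal has {j,k,m} → l.
Cell (r5,c5): row 5 has {m}; column 5 has {j,k,l}; the diagonal has {j,k,l,m} → i.
Cell (r1,c4): row 1 has {i,j}; column 4 has {i,l,m} → k.
Cell (r1,c5): row 1 has {i,j,k}; column 5 has {i,j,k,l} → m.
Cell (r3,c2): row 3 has {i,k,l,m}; column 2 has {i,k} → j.
Cell (r4,c2): row 4 has {i,j,k,l}; column 2 has {i,j,k} → m.
Cell (r5,c2): row 5 has {i,m}; column 2 has {i,j,k,m} → l.
Cell (r5,c3): row 5 has {i,l,m}; column 3 has {i,j,m} → k.
Cell (r5,c4): row 5 has {i,k,l,m}; column 4 has {i,k,l,m} → j.
Cell (r1,c3): row 1 has {i,j,k,m}; column 3 has {i,j,k,m} → l.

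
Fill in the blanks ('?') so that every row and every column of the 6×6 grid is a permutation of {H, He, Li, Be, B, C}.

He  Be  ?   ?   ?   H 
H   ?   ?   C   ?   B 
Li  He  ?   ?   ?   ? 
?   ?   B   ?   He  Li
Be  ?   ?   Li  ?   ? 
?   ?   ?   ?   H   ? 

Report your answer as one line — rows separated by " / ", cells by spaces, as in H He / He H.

He Be C B Li H / H Li He C Be B / Li He Be H B C / C H B Be He Li / Be B H Li C He / B C Li He H Be

(r1,c4) = B
(r2,c2) = Li
(r2,c5) = Be
(r4,c1) = C
(r4,c2) = H
(r4,c4) = Be
(r6,c1) = B
(r6,c2) = C
(r6,c4) = He
(r6,c6) = Be
(r2,c3) = He
(r3,c4) = H
(r3,c6) = C
(r5,c2) = B
(r5,c5) = C
(r5,c6) = He
(r6,c3) = Li
(r1,c3) = C
(r1,c5) = Li
(r3,c3) = Be
(r3,c5) = B
(r5,c3) = H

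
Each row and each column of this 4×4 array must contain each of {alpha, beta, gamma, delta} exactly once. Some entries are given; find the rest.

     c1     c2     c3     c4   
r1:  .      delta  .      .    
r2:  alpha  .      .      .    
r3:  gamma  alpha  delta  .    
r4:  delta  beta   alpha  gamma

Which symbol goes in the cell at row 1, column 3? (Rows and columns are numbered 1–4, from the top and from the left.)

gamma

(r1,c1): row 1 has {delta}; column 1 has {alpha,gamma,delta}, so it must be beta.
(r1,c3): row 1 has {beta,delta}; column 3 has {alpha,delta}, so it must be gamma.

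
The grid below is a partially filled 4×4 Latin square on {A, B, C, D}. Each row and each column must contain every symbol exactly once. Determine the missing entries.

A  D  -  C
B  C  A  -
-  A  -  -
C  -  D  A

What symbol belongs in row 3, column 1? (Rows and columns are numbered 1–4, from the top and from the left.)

D

(r1,c3) = B
(r2,c4) = D
(r3,c1) = D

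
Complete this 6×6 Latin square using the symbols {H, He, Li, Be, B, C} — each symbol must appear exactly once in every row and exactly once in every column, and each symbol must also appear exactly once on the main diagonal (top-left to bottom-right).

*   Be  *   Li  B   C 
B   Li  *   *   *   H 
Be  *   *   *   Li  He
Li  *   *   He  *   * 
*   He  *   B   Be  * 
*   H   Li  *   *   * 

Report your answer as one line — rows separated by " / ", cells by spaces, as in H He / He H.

(r1,c1) = H
(r1,c3) = He
(r5,c1) = C
(r5,c3) = H
(r5,c6) = Li
(r6,c1) = He
(r6,c5) = C
(r6,c6) = B
(r2,c5) = He
(r3,c3) = C
(r3,c4) = H
(r4,c5) = H
(r4,c6) = Be
(r6,c4) = Be
(r2,c3) = Be
(r2,c4) = C
(r3,c2) = B
(r4,c2) = C
(r4,c3) = B

H Be He Li B C / B Li Be C He H / Be B C H Li He / Li C B He H Be / C He H B Be Li / He H Li Be C B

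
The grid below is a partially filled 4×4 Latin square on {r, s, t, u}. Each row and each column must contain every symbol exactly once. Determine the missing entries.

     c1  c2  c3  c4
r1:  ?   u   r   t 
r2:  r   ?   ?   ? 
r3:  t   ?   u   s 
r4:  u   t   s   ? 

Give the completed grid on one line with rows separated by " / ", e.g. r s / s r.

s u r t / r s t u / t r u s / u t s r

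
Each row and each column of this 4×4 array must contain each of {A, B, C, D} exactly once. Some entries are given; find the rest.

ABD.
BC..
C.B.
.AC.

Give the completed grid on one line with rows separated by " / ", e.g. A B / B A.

(r1,c4) = C
(r2,c3) = A
(r2,c4) = D
(r3,c2) = D
(r3,c4) = A
(r4,c1) = D
(r4,c4) = B

A B D C / B C A D / C D B A / D A C B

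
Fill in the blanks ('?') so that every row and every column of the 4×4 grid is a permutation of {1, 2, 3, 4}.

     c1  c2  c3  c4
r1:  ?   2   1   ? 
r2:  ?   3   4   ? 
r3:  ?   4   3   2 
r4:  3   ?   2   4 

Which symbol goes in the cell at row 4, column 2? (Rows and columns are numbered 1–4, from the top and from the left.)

1

(r1,c1) = 4
(r1,c4) = 3
(r2,c4) = 1
(r3,c1) = 1
(r4,c2) = 1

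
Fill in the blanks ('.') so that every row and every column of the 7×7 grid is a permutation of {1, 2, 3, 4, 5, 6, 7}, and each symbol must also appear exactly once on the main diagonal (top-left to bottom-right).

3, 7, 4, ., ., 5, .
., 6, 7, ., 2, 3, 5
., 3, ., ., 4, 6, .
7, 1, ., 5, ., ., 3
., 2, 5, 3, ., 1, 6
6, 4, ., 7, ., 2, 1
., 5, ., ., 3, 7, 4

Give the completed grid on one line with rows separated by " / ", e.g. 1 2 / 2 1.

3 7 4 6 1 5 2 / 1 6 7 4 2 3 5 / 5 3 1 2 4 6 7 / 7 1 2 5 6 4 3 / 4 2 5 3 7 1 6 / 6 4 3 7 5 2 1 / 2 5 6 1 3 7 4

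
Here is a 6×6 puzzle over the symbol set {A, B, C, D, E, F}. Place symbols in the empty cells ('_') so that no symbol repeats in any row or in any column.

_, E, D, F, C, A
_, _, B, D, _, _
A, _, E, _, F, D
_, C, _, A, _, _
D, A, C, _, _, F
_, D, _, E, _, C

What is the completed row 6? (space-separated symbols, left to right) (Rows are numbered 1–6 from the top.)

(r1,c1) = B
(r2,c2) = F
(r2,c6) = E
(r3,c2) = B
(r3,c4) = C
(r4,c3) = F
(r4,c6) = B
(r5,c4) = B
(r5,c5) = E
(r6,c1) = F
(r6,c3) = A
(r6,c5) = B

F D A E B C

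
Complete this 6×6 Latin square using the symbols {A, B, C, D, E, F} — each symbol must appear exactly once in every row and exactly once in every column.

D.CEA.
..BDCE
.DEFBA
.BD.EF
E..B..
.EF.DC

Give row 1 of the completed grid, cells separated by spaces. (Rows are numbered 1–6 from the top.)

(r1,c2) = F
(r1,c6) = B

D F C E A B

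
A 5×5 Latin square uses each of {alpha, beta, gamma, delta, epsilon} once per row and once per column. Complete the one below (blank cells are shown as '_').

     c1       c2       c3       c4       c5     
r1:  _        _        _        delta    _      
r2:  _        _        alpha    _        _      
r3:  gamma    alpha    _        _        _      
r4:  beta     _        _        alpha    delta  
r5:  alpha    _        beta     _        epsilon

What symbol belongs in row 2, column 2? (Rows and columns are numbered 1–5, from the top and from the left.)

epsilon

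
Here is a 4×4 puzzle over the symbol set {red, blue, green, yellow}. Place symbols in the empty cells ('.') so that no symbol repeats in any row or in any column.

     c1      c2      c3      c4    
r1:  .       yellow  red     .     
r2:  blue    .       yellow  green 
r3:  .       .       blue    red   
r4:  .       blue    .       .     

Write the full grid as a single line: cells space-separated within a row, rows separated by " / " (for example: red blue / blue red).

green yellow red blue / blue red yellow green / yellow green blue red / red blue green yellow

(r1,c1): row 1 has {red,yellow}; column 1 has {blue}, so it must be green.
(r1,c4): row 1 has {red,green,yellow}; column 4 has {red,green}, so it must be blue.
(r2,c2): row 2 has {blue,green,yellow}; column 2 has {blue,yellow}, so it must be red.
(r3,c1): row 3 has {red,blue}; column 1 has {blue,green}, so it must be yellow.
(r3,c2): row 3 has {red,blue,yellow}; column 2 has {red,blue,yellow}, so it must be green.
(r4,c1): row 4 has {blue}; column 1 has {blue,green,yellow}, so it must be red.
(r4,c3): row 4 has {red,blue}; column 3 has {red,blue,yellow}, so it must be green.
(r4,c4): row 4 has {red,blue,green}; column 4 has {red,blue,green}, so it must be yellow.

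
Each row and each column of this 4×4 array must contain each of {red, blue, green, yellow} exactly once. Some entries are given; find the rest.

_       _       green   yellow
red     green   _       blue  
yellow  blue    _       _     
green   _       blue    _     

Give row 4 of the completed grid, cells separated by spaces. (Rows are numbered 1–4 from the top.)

At row 1, column 1: row 1 has {green,yellow}; column 1 has {red,green,yellow}; that leaves blue.
At row 1, column 2: row 1 has {blue,green,yellow}; column 2 has {blue,green}; that leaves red.
At row 2, column 3: row 2 has {red,blue,green}; column 3 has {blue,green}; that leaves yellow.
At row 3, column 3: row 3 has {blue,yellow}; column 3 has {blue,green,yellow}; that leaves red.
At row 3, column 4: row 3 has {red,blue,yellow}; column 4 has {blue,yellow}; that leaves green.
At row 4, column 2: row 4 has {blue,green}; column 2 has {red,blue,green}; that leaves yellow.
At row 4, column 4: row 4 has {blue,green,yellow}; column 4 has {blue,green,yellow}; that leaves red.

green yellow blue red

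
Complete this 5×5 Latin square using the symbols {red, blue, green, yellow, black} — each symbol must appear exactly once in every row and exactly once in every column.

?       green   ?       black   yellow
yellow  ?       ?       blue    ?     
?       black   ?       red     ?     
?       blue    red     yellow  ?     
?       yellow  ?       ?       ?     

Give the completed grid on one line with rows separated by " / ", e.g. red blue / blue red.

red green blue black yellow / yellow red green blue black / green black yellow red blue / black blue red yellow green / blue yellow black green red

At row 1, column 3: row 1 has {green,yellow,black}; column 3 has {red}; that leaves blue.
At row 2, column 2: row 2 has {blue,yellow}; column 2 has {blue,green,yellow,black}; that leaves red.
At row 5, column 4: row 5 has {yellow}; column 4 has {red,blue,yellow,black}; that leaves green.
At row 1, column 1: row 1 has {blue,green,yellow,black}; column 1 has {yellow}; that leaves red.
At row 5, column 3: row 5 has {green,yellow}; column 3 has {red,blue}; that leaves black.
At row 2, column 3: row 2 has {red,blue,yellow}; column 3 has {red,blue,black}; that leaves green.
At row 2, column 5: row 2 has {red,blue,green,yellow}; column 5 has {yellow}; that leaves black.
At row 3, column 3: row 3 has {red,black}; column 3 has {red,blue,green,black}; that leaves yellow.
At row 4, column 5: row 4 has {red,blue,yellow}; column 5 has {yellow,black}; that leaves green.
At row 5, column 1: row 5 has {green,yellow,black}; column 1 has {red,yellow}; that leaves blue.
At row 5, column 5: row 5 has {blue,green,yellow,black}; column 5 has {green,yellow,black}; that leaves red.
At row 3, column 1: row 3 has {red,yellow,black}; column 1 has {red,blue,yellow}; that leaves green.
At row 3, column 5: row 3 has {red,green,yellow,black}; column 5 has {red,green,yellow,black}; that leaves blue.
At row 4, column 1: row 4 has {red,blue,green,yellow}; column 1 has {red,blue,green,yellow}; that leaves black.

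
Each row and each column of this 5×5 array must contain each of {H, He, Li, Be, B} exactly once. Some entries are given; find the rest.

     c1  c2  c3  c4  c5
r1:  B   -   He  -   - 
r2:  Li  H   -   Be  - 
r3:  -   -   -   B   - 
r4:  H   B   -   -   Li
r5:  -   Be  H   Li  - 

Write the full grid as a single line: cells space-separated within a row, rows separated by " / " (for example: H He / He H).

B Li He H Be / Li H B Be He / Be He Li B H / H B Be He Li / He Be H Li B

(r1,c2) = Li
(r1,c4) = H
(r1,c5) = Be
(r2,c3) = B
(r2,c5) = He
(r3,c2) = He
(r3,c5) = H
(r4,c3) = Be
(r4,c4) = He
(r5,c1) = He
(r5,c5) = B
(r3,c1) = Be
(r3,c3) = Li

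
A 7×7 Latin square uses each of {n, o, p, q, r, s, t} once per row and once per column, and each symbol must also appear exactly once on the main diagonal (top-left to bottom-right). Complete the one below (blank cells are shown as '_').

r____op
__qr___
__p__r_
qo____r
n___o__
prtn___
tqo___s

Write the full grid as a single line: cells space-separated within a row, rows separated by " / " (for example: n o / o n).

r s n q t o p / o n q r p s t / s t p o q r n / q o s t n p r / n p r s o t q / p r t n s q o / t q o p r n s

At row 4, column 4: row 4 has {o,q,r}; column 4 has {n,r}; the diagonal has {o,p,r,s}; that leaves t.
At row 6, column 6: row 6 has {n,p,r,t}; column 6 has {o,r}; the diagonal has {o,p,r,s,t}; that leaves q.
At row 6, column 7: row 6 has {n,p,q,r,t}; column 7 has {p,r,s}; that leaves o.
At row 7, column 4: row 7 has {o,q,s,t}; column 4 has {n,r,t}; that leaves p.
At row 7, column 6: row 7 has {o,p,q,s,t}; column 6 has {o,q,r}; that leaves n.
At row 2, column 2: row 2 has {q,r}; column 2 has {o,q,r}; the diagonal has {o,p,q,r,s,t}; that leaves n.
At row 2, column 7: row 2 has {n,q,r}; column 7 has {o,p,r,s}; that leaves t.
At row 5, column 7: row 5 has {n,o}; column 7 has {o,p,r,s,t}; that leaves q.
At row 6, column 5: row 6 has {n,o,p,q,r,t}; column 5 has {o}; that leaves s.
At row 7, column 5: row 7 has {n,o,p,q,s,t}; column 5 has {o,s}; that leaves r.
At row 2, column 5: row 2 has {n,q,r,t}; column 5 has {o,r,s}; that leaves p.
At row 2, column 6: row 2 has {n,p,q,r,t}; column 6 has {n,o,q,r}; that leaves s.
At row 3, column 7: row 3 has {p,r}; column 7 has {o,p,q,r,s,t}; that leaves n.
At row 4, column 5: row 4 has {o,q,r,t}; column 5 has {o,p,r,s}; that leaves n.
At row 4, column 6: row 4 has {n,o,q,r,t}; column 6 has {n,o,q,r,s}; that leaves p.
At row 5, column 4: row 5 has {n,o,q}; column 4 has {n,p,r,t}; that leaves s.
At row 5, column 6: row 5 has {n,o,q,s}; column 6 has {n,o,p,q,r,s}; that leaves t.
At row 1, column 4: row 1 has {o,p,r}; column 4 has {n,p,r,s,t}; that leaves q.
At row 1, column 5: row 1 has {o,p,q,r}; column 5 has {n,o,p,r,s}; that leaves t.
At row 2, column 1: row 2 has {n,p,q,r,s,t}; column 1 has {n,p,q,r,t}; that leaves o.
At row 3, column 1: row 3 has {n,p,r}; column 1 has {n,o,p,q,r,t}; that leaves s.
At row 3, column 2: row 3 has {n,p,r,s}; column 2 has {n,o,q,r}; that leaves t.
At row 3, column 4: row 3 has {n,p,r,s,t}; column 4 has {n,p,q,r,s,t}; that leaves o.
At row 3, column 5: row 3 has {n,o,p,r,s,t}; column 5 has {n,o,p,r,s,t}; that leaves q.
At row 4, column 3: row 4 has {n,o,p,q,r,t}; column 3 has {o,p,q,t}; that leaves s.
At row 5, column 2: row 5 has {n,o,q,s,t}; column 2 has {n,o,q,r,t}; that leaves p.
At row 5, column 3: row 5 has {n,o,p,q,s,t}; column 3 has {o,p,q,s,t}; that leaves r.
At row 1, column 2: row 1 has {o,p,q,r,t}; column 2 has {n,o,p,q,r,t}; that leaves s.
At row 1, column 3: row 1 has {o,p,q,r,s,t}; column 3 has {o,p,q,r,s,t}; that leaves n.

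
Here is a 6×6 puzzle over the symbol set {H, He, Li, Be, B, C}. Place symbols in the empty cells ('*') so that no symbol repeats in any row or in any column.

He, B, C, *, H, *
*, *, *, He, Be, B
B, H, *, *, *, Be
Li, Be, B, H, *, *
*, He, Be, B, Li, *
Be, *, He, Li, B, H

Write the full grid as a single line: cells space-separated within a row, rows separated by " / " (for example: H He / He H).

row 1 has {H,He,B,C}; column 4 has {H,He,Li,B} — only Be is left for (r1,c4).
row 1 has {H,He,Be,B,C}; column 6 has {H,Be,B} — only Li is left for (r1,c6).
row 3 has {H,Be,B}; column 3 has {He,Be,B,C} — only Li is left for (r3,c3).
row 3 has {H,Li,Be,B}; column 4 has {H,He,Li,Be,B} — only C is left for (r3,c4).
row 3 has {H,Li,Be,B,C}; column 5 has {H,Li,Be,B} — only He is left for (r3,c5).
row 4 has {H,Li,Be,B}; column 5 has {H,He,Li,Be,B} — only C is left for (r4,c5).
row 4 has {H,Li,Be,B,C}; column 6 has {H,Li,Be,B} — only He is left for (r4,c6).
row 5 has {He,Li,Be,B}; column 6 has {H,He,Li,Be,B} — only C is left for (r5,c6).
row 6 has {H,He,Li,Be,B}; column 2 has {H,He,Be,B} — only C is left for (r6,c2).
row 2 has {He,Be,B}; column 2 has {H,He,Be,B,C} — only Li is left for (r2,c2).
row 2 has {He,Li,Be,B}; column 3 has {He,Li,Be,B,C} — only H is left for (r2,c3).
row 5 has {He,Li,Be,B,C}; column 1 has {He,Li,Be,B} — only H is left for (r5,c1).
row 2 has {H,He,Li,Be,B}; column 1 has {H,He,Li,Be,B} — only C is left for (r2,c1).

He B C Be H Li / C Li H He Be B / B H Li C He Be / Li Be B H C He / H He Be B Li C / Be C He Li B H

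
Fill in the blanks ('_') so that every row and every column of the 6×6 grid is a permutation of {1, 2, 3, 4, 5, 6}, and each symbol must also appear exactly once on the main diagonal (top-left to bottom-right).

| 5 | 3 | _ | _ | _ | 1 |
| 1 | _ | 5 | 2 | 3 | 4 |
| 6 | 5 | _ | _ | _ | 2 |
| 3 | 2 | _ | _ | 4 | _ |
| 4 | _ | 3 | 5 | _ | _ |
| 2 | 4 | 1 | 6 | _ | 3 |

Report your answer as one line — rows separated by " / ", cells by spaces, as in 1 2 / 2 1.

Cell (r1,c4): row 1 has {1,3,5}; column 4 has {2,5,6} → 4.
Cell (r2,c2): row 2 has {1,2,3,4,5}; column 2 has {2,3,4,5}; the diagonal has {3,5} → 6.
Cell (r3,c3): row 3 has {2,5,6}; column 3 has {1,3,5}; the diagonal has {3,5,6} → 4.
Cell (r3,c5): row 3 has {2,4,5,6}; column 5 has {3,4} → 1.
Cell (r4,c3): row 4 has {2,3,4}; column 3 has {1,3,4,5} → 6.
Cell (r4,c4): row 4 has {2,3,4,6}; column 4 has {2,4,5,6}; the diagonal has {3,4,5,6} → 1.
Cell (r4,c6): row 4 has {1,2,3,4,6}; column 6 has {1,2,3,4} → 5.
Cell (r5,c2): row 5 has {3,4,5}; column 2 has {2,3,4,5,6} → 1.
Cell (r5,c5): row 5 has {1,3,4,5}; column 5 has {1,3,4}; the diagonal has {1,3,4,5,6} → 2.
Cell (r5,c6): row 5 has {1,2,3,4,5}; column 6 has {1,2,3,4,5} → 6.
Cell (r6,c5): row 6 has {1,2,3,4,6}; column 5 has {1,2,3,4} → 5.
Cell (r1,c3): row 1 has {1,3,4,5}; column 3 has {1,3,4,5,6} → 2.
Cell (r1,c5): row 1 has {1,2,3,4,5}; column 5 has {1,2,3,4,5} → 6.
Cell (r3,c4): row 3 has {1,2,4,5,6}; column 4 has {1,2,4,5,6} → 3.

5 3 2 4 6 1 / 1 6 5 2 3 4 / 6 5 4 3 1 2 / 3 2 6 1 4 5 / 4 1 3 5 2 6 / 2 4 1 6 5 3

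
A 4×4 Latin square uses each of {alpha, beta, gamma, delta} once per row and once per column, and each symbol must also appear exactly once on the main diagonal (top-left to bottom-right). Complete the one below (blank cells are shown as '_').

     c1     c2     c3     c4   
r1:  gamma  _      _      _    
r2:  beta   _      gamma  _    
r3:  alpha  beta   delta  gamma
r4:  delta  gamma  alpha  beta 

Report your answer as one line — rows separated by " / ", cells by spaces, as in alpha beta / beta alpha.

(r1,c3) = beta
(r2,c2) = alpha
(r2,c4) = delta
(r1,c2) = delta
(r1,c4) = alpha

gamma delta beta alpha / beta alpha gamma delta / alpha beta delta gamma / delta gamma alpha beta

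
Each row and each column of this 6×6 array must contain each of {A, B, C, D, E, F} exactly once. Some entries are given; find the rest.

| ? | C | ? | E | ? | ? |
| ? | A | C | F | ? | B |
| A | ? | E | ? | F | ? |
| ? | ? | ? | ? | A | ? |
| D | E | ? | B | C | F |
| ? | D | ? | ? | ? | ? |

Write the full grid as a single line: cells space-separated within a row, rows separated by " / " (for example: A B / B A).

Cell (r2,c1): row 2 has {A,B,C,F}; column 1 has {A,D} → E.
Cell (r2,c5): row 2 has {A,B,C,E,F}; column 5 has {A,C,F} → D.
Cell (r3,c2): row 3 has {A,E,F}; column 2 has {A,C,D,E} → B.
Cell (r4,c2): row 4 has {A}; column 2 has {A,B,C,D,E} → F.
Cell (r5,c3): row 5 has {B,C,D,E,F}; column 3 has {C,E} → A.
Cell (r1,c5): row 1 has {C,E}; column 5 has {A,C,D,F} → B.
Cell (r6,c5): row 6 has {D}; column 5 has {A,B,C,D,F} → E.
Cell (r1,c1): row 1 has {B,C,E}; column 1 has {A,D,E} → F.
Cell (r1,c3): row 1 has {B,C,E,F}; column 3 has {A,C,E} → D.
Cell (r1,c6): row 1 has {B,C,D,E,F}; column 6 has {B,F} → A.
Cell (r4,c3): row 4 has {A,F}; column 3 has {A,C,D,E} → B.
Cell (r6,c3): row 6 has {D,E}; column 3 has {A,B,C,D,E} → F.
Cell (r6,c6): row 6 has {D,E,F}; column 6 has {A,B,F} → C.
Cell (r3,c6): row 3 has {A,B,E,F}; column 6 has {A,B,C,F} → D.
Cell (r4,c1): row 4 has {A,B,F}; column 1 has {A,D,E,F} → C.
Cell (r4,c4): row 4 has {A,B,C,F}; column 4 has {B,E,F} → D.
Cell (r4,c6): row 4 has {A,B,C,D,F}; column 6 has {A,B,C,D,F} → E.
Cell (r6,c1): row 6 has {C,D,E,F}; column 1 has {A,C,D,E,F} → B.
Cell (r6,c4): row 6 has {B,C,D,E,F}; column 4 has {B,D,E,F} → A.
Cell (r3,c4): row 3 has {A,B,D,E,F}; column 4 has {A,B,D,E,F} → C.

F C D E B A / E A C F D B / A B E C F D / C F B D A E / D E A B C F / B D F A E C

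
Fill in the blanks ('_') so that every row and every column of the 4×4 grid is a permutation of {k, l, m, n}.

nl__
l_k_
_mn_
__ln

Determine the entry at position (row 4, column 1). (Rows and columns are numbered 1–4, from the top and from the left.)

m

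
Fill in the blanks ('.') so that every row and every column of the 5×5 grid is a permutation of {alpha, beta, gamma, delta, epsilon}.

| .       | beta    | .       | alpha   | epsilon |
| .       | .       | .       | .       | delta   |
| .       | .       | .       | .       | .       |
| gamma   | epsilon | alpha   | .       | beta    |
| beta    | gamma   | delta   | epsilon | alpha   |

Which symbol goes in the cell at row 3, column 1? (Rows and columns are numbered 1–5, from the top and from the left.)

row 1 has {alpha,beta,epsilon}; column 1 has {beta,gamma} — only delta is left for (r1,c1).
row 1 has {alpha,beta,delta,epsilon}; column 3 has {alpha,delta} — only gamma is left for (r1,c3).
row 2 has {delta}; column 2 has {beta,gamma,epsilon} — only alpha is left for (r2,c2).
row 3 is empty so far; column 2 has {alpha,beta,gamma,epsilon} — only delta is left for (r3,c2).
row 3 has {delta}; column 5 has {alpha,beta,delta,epsilon} — only gamma is left for (r3,c5).
row 4 has {alpha,beta,gamma,epsilon}; column 4 has {alpha,epsilon} — only delta is left for (r4,c4).
row 2 has {alpha,delta}; column 1 has {beta,gamma,delta} — only epsilon is left for (r2,c1).
row 2 has {alpha,delta,epsilon}; column 3 has {alpha,gamma,delta} — only beta is left for (r2,c3).
row 2 has {alpha,beta,delta,epsilon}; column 4 has {alpha,delta,epsilon} — only gamma is left for (r2,c4).
row 3 has {gamma,delta}; column 1 has {beta,gamma,delta,epsilon} — only alpha is left for (r3,c1).

alpha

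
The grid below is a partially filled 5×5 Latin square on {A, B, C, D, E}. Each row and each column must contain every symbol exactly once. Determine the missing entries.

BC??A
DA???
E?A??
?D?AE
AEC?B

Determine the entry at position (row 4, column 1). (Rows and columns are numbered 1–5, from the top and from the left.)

C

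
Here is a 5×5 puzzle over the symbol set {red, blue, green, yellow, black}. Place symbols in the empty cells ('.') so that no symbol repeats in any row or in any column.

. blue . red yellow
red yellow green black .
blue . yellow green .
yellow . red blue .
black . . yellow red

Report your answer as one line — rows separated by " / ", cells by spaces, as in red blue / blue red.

green blue black red yellow / red yellow green black blue / blue red yellow green black / yellow black red blue green / black green blue yellow red

Cell (r1,c1): row 1 has {red,blue,yellow}; column 1 has {red,blue,yellow,black} → green.
Cell (r1,c3): row 1 has {red,blue,green,yellow}; column 3 has {red,green,yellow} → black.
Cell (r2,c5): row 2 has {red,green,yellow,black}; column 5 has {red,yellow} → blue.
Cell (r3,c5): row 3 has {blue,green,yellow}; column 5 has {red,blue,yellow} → black.
Cell (r4,c5): row 4 has {red,blue,yellow}; column 5 has {red,blue,yellow,black} → green.
Cell (r5,c2): row 5 has {red,yellow,black}; column 2 has {blue,yellow} → green.
Cell (r5,c3): row 5 has {red,green,yellow,black}; column 3 has {red,green,yellow,black} → blue.
Cell (r3,c2): row 3 has {blue,green,yellow,black}; column 2 has {blue,green,yellow} → red.
Cell (r4,c2): row 4 has {red,blue,green,yellow}; column 2 has {red,blue,green,yellow} → black.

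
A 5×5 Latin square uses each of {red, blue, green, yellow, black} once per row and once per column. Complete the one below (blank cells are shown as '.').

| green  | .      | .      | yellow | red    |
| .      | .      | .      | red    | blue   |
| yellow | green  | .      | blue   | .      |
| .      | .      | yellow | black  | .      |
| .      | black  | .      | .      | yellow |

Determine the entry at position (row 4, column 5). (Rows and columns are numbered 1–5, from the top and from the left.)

green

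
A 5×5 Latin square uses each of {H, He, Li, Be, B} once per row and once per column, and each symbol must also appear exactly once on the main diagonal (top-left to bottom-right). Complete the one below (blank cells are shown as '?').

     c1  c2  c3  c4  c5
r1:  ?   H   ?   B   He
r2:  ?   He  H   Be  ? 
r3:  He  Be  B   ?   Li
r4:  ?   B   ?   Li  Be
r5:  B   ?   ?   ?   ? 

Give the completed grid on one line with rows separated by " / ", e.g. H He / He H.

Cell (r1,c1): row 1 has {H,He,B}; column 1 has {He,B}; the diagonal has {He,Li,B} → Be.
Cell (r1,c3): row 1 has {H,He,Be,B}; column 3 has {H,B} → Li.
Cell (r2,c1): row 2 has {H,He,Be}; column 1 has {He,Be,B} → Li.
Cell (r2,c5): row 2 has {H,He,Li,Be}; column 5 has {He,Li,Be} → B.
Cell (r3,c4): row 3 has {He,Li,Be,B}; column 4 has {Li,Be,B} → H.
Cell (r4,c1): row 4 has {Li,Be,B}; column 1 has {He,Li,Be,B} → H.
Cell (r4,c3): row 4 has {H,Li,Be,B}; column 3 has {H,Li,B} → He.
Cell (r5,c2): row 5 has {B}; column 2 has {H,He,Be,B} → Li.
Cell (r5,c3): row 5 has {Li,B}; column 3 has {H,He,Li,B} → Be.
Cell (r5,c4): row 5 has {Li,Be,B}; column 4 has {H,Li,Be,B} → He.
Cell (r5,c5): row 5 has {He,Li,Be,B}; column 5 has {He,Li,Be,B}; the diagonal has {He,Li,Be,B} → H.

Be H Li B He / Li He H Be B / He Be B H Li / H B He Li Be / B Li Be He H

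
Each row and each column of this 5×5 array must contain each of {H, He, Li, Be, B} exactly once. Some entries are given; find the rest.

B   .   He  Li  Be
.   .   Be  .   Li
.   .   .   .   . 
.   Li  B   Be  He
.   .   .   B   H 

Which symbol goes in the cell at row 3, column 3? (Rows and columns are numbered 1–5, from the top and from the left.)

H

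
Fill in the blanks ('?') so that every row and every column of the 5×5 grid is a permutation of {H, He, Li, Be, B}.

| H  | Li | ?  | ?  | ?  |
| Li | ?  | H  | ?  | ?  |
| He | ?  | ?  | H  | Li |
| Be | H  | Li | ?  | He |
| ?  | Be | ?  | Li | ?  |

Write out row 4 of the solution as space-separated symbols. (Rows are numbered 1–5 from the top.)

(r3,c2) = B
(r3,c3) = Be
(r4,c4) = B

Be H Li B He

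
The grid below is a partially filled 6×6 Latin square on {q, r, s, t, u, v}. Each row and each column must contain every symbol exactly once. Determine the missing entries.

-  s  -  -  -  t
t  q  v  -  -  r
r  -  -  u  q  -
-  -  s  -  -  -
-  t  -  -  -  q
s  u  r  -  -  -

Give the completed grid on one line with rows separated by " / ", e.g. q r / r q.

row 2 has {q,r,t,v}; column 4 has {u} — only s is left for (r2,c4).
row 2 has {q,r,s,t,v}; column 5 has {q} — only u is left for (r2,c5).
row 3 has {q,r,u}; column 2 has {q,s,t,u} — only v is left for (r3,c2).
row 3 has {q,r,u,v}; column 3 has {r,s,v} — only t is left for (r3,c3).
row 3 has {q,r,t,u,v}; column 6 has {q,r,t} — only s is left for (r3,c6).
row 4 has {s}; column 2 has {q,s,t,u,v} — only r is left for (r4,c2).
row 5 has {q,t}; column 3 has {r,s,t,v} — only u is left for (r5,c3).
row 6 has {r,s,u}; column 6 has {q,r,s,t} — only v is left for (r6,c6).
row 1 has {s,t}; column 3 has {r,s,t,u,v} — only q is left for (r1,c3).
row 4 has {r,s}; column 6 has {q,r,s,t,v} — only u is left for (r4,c6).
row 5 has {q,t,u}; column 1 has {r,s,t} — only v is left for (r5,c1).
row 5 has {q,t,u,v}; column 4 has {s,u} — only r is left for (r5,c4).
row 5 has {q,r,t,u,v}; column 5 has {q,u} — only s is left for (r5,c5).
row 6 has {r,s,u,v}; column 5 has {q,s,u} — only t is left for (r6,c5).
row 1 has {q,s,t}; column 1 has {r,s,t,v} — only u is left for (r1,c1).
row 1 has {q,s,t,u}; column 4 has {r,s,u} — only v is left for (r1,c4).
row 1 has {q,s,t,u,v}; column 5 has {q,s,t,u} — only r is left for (r1,c5).
row 4 has {r,s,u}; column 1 has {r,s,t,u,v} — only q is left for (r4,c1).
row 4 has {q,r,s,u}; column 4 has {r,s,u,v} — only t is left for (r4,c4).
row 4 has {q,r,s,t,u}; column 5 has {q,r,s,t,u} — only v is left for (r4,c5).
row 6 has {r,s,t,u,v}; column 4 has {r,s,t,u,v} — only q is left for (r6,c4).

u s q v r t / t q v s u r / r v t u q s / q r s t v u / v t u r s q / s u r q t v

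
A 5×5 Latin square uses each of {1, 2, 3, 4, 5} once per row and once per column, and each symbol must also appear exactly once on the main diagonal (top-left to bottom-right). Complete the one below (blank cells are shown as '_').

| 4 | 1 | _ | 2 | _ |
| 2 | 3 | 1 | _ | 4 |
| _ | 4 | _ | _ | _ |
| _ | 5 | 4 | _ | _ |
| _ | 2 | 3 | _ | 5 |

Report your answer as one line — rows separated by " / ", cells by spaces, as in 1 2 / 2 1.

4 1 5 2 3 / 2 3 1 5 4 / 5 4 2 3 1 / 3 5 4 1 2 / 1 2 3 4 5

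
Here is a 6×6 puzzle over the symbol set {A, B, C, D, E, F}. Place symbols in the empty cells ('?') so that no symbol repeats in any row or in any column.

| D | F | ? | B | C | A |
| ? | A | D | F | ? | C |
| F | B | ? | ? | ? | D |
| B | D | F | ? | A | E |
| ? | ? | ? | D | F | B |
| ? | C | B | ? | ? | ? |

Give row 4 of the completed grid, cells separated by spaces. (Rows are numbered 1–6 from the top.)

B D F C A E

row 1 has {A,B,C,D,F}; column 3 has {B,D,F} — only E is left for (r1,c3).
row 2 has {A,C,D,F}; column 1 has {B,D,F} — only E is left for (r2,c1).
row 2 has {A,C,D,E,F}; column 5 has {A,C,F} — only B is left for (r2,c5).
row 3 has {B,D,F}; column 5 has {A,B,C,F} — only E is left for (r3,c5).
row 4 has {A,B,D,E,F}; column 4 has {B,D,F} — only C is left for (r4,c4).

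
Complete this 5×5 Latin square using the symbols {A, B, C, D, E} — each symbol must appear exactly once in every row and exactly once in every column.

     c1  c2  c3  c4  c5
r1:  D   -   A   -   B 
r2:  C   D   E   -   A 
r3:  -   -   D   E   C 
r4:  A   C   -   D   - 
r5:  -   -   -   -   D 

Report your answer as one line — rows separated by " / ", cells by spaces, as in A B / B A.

D E A C B / C D E B A / B A D E C / A C B D E / E B C A D

Cell (r1,c2): row 1 has {A,B,D}; column 2 has {C,D} → E.
Cell (r1,c4): row 1 has {A,B,D,E}; column 4 has {D,E} → C.
Cell (r2,c4): row 2 has {A,C,D,E}; column 4 has {C,D,E} → B.
Cell (r3,c1): row 3 has {C,D,E}; column 1 has {A,C,D} → B.
Cell (r3,c2): row 3 has {B,C,D,E}; column 2 has {C,D,E} → A.
Cell (r4,c3): row 4 has {A,C,D}; column 3 has {A,D,E} → B.
Cell (r4,c5): row 4 has {A,B,C,D}; column 5 has {A,B,C,D} → E.
Cell (r5,c1): row 5 has {D}; column 1 has {A,B,C,D} → E.
Cell (r5,c2): row 5 has {D,E}; column 2 has {A,C,D,E} → B.
Cell (r5,c3): row 5 has {B,D,E}; column 3 has {A,B,D,E} → C.
Cell (r5,c4): row 5 has {B,C,D,E}; column 4 has {B,C,D,E} → A.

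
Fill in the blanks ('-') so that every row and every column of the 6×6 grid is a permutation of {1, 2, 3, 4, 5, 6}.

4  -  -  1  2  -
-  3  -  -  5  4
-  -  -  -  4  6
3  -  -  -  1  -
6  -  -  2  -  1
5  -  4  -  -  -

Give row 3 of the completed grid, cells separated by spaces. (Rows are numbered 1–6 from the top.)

Cell (r2,c4): row 2 has {3,4,5}; column 4 has {1,2} → 6.
Cell (r5,c5): row 5 has {1,2,6}; column 5 has {1,2,4,5} → 3.
Cell (r6,c4): row 6 has {4,5}; column 4 has {1,2,6} → 3.
Cell (r6,c5): row 6 has {3,4,5}; column 5 has {1,2,3,4,5} → 6.
Cell (r6,c6): row 6 has {3,4,5,6}; column 6 has {1,4,6} → 2.
Cell (r3,c4): row 3 has {4,6}; column 4 has {1,2,3,6} → 5.
Cell (r4,c4): row 4 has {1,3}; column 4 has {1,2,3,5,6} → 4.
Cell (r4,c6): row 4 has {1,3,4}; column 6 has {1,2,4,6} → 5.
Cell (r5,c3): row 5 has {1,2,3,6}; column 3 has {4} → 5.
Cell (r6,c2): row 6 has {2,3,4,5,6}; column 2 has {3} → 1.
Cell (r1,c6): row 1 has {1,2,4}; column 6 has {1,2,4,5,6} → 3.
Cell (r3,c2): row 3 has {4,5,6}; column 2 has {1,3} → 2.
Cell (r4,c2): row 4 has {1,3,4,5}; column 2 has {1,2,3} → 6.
Cell (r4,c3): row 4 has {1,3,4,5,6}; column 3 has {4,5} → 2.
Cell (r5,c2): row 5 has {1,2,3,5,6}; column 2 has {1,2,3,6} → 4.
Cell (r1,c2): row 1 has {1,2,3,4}; column 2 has {1,2,3,4,6} → 5.
Cell (r1,c3): row 1 has {1,2,3,4,5}; column 3 has {2,4,5} → 6.
Cell (r2,c3): row 2 has {3,4,5,6}; column 3 has {2,4,5,6} → 1.
Cell (r3,c1): row 3 has {2,4,5,6}; column 1 has {3,4,5,6} → 1.
Cell (r3,c3): row 3 has {1,2,4,5,6}; column 3 has {1,2,4,5,6} → 3.

1 2 3 5 4 6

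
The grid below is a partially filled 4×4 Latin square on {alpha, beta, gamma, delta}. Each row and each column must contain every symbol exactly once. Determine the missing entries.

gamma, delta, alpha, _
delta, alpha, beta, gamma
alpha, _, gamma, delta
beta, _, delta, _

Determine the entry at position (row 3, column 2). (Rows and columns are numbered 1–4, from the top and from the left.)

beta

Cell (r1,c4): row 1 has {alpha,gamma,delta}; column 4 has {gamma,delta} → beta.
Cell (r3,c2): row 3 has {alpha,gamma,delta}; column 2 has {alpha,delta} → beta.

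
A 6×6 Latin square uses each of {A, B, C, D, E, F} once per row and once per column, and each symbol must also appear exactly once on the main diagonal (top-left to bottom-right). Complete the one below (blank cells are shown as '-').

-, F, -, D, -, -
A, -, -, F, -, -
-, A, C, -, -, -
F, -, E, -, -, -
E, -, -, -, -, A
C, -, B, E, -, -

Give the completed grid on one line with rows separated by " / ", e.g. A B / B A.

(r1,c1) = B
(r1,c3) = A
(r2,c3) = D
(r3,c1) = D
(r3,c4) = B
(r4,c4) = A
(r5,c3) = F
(r5,c4) = C
(r5,c5) = D
(r6,c2) = D
(r6,c6) = F
(r2,c2) = E
(r3,c6) = E
(r5,c2) = B
(r6,c5) = A
(r1,c6) = C
(r2,c6) = B
(r3,c5) = F
(r4,c2) = C
(r4,c5) = B
(r4,c6) = D
(r1,c5) = E
(r2,c5) = C

B F A D E C / A E D F C B / D A C B F E / F C E A B D / E B F C D A / C D B E A F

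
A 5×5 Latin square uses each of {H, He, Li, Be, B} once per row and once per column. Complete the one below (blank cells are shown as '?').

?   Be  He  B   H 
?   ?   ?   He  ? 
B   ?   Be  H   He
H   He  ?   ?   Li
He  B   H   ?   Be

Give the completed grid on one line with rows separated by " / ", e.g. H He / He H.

(r1,c1) = Li
(r2,c1) = Be
(r2,c5) = B
(r3,c2) = Li
(r4,c3) = B
(r4,c4) = Be
(r5,c4) = Li
(r2,c2) = H
(r2,c3) = Li

Li Be He B H / Be H Li He B / B Li Be H He / H He B Be Li / He B H Li Be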